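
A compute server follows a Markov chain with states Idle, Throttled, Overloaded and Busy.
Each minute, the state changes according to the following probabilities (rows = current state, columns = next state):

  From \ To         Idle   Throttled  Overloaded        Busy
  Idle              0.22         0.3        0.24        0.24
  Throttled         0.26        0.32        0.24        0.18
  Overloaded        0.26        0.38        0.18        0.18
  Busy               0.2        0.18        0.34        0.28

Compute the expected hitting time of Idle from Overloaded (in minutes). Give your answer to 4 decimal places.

4.0323

Let t(s) be the expected number of minutes to first reach Idle from state s, with t(Idle) = 0. Conditioning on the first minute:
t(Throttled) = 1 + 0.32·t(Throttled) + 0.24·t(Overloaded) + 0.18·t(Busy)
t(Overloaded) = 1 + 0.38·t(Throttled) + 0.18·t(Overloaded) + 0.18·t(Busy)
t(Busy) = 1 + 0.18·t(Throttled) + 0.34·t(Overloaded) + 0.28·t(Busy)
Solving: t(Throttled) = 4.0323, t(Overloaded) = 4.0323, t(Busy) = 4.3011.
Expected minutes from Overloaded to Idle: 4.0323.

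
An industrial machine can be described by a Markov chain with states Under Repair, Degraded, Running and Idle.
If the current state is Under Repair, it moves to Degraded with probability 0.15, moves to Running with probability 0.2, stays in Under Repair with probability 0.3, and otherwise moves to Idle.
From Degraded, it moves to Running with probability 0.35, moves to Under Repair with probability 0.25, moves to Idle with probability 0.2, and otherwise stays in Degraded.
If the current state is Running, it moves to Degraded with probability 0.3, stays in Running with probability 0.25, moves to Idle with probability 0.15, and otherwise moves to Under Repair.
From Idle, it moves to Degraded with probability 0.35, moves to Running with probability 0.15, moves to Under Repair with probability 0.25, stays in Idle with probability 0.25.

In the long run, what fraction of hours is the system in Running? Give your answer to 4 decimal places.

Let the stationary distribution be π with π = πP and π_1 + π_2 + π_3 + π_4 = 1.
π_1 = 0.3·π_1 + 0.25·π_2 + 0.3·π_3 + 0.25·π_4
π_2 = 0.15·π_1 + 0.2·π_2 + 0.3·π_3 + 0.35·π_4
π_3 = 0.2·π_1 + 0.35·π_2 + 0.25·π_3 + 0.15·π_4
Solving with the normalization constraint gives π = (0.2756, 0.2461, 0.2367, 0.2416).
So the stationary probability of Running is 0.2367.

0.2367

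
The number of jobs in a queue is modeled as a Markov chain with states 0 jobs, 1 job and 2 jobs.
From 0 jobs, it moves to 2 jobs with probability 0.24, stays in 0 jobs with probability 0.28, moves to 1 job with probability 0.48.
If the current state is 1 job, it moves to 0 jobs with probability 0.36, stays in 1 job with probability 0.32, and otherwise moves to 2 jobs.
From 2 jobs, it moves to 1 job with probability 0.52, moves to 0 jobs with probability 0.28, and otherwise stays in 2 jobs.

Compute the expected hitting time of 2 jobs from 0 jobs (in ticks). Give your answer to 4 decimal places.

3.6616

Let t(s) be the expected number of ticks to first reach 2 jobs from state s, with t(2 jobs) = 0. Conditioning on the first tick:
t(0 jobs) = 1 + 0.28·t(0 jobs) + 0.48·t(1 job)
t(1 job) = 1 + 0.36·t(0 jobs) + 0.32·t(1 job)
Solving: t(0 jobs) = 3.6616, t(1 job) = 3.4091.
Expected ticks from 0 jobs to 2 jobs: 3.6616.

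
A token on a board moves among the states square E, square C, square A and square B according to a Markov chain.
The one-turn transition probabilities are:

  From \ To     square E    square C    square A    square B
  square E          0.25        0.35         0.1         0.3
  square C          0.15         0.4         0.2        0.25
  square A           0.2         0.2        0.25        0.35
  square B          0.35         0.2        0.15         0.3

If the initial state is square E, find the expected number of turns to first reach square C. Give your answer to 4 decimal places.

3.5257

Let t(s) be the expected number of turns to first reach square C from state s, with t(square C) = 0. Conditioning on the first turn:
t(square E) = 1 + 0.25·t(square E) + 0.1·t(square A) + 0.3·t(square B)
t(square A) = 1 + 0.2·t(square E) + 0.25·t(square A) + 0.35·t(square B)
t(square B) = 1 + 0.35·t(square E) + 0.15·t(square A) + 0.3·t(square B)
Solving: t(square E) = 3.5257, t(square A) = 4.1810, t(square B) = 4.0874.
Expected turns from square E to square C: 3.5257.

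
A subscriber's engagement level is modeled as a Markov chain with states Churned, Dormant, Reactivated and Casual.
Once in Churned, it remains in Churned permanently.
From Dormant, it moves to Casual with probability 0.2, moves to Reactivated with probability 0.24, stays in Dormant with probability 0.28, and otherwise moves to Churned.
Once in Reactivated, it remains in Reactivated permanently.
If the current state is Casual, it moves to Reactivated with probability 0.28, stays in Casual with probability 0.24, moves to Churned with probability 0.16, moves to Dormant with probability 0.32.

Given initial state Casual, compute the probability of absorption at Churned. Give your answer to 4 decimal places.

0.4238

Let h(s) be the probability of absorption at Churned starting from transient state s. Then h(Churned) = 1 and h(Reactivated) = 0. By first-step analysis:
h(Dormant) = 0.28·1 + 0.28·h(Dormant) + 0.24·0 + 0.2·h(Casual)
h(Casual) = 0.16·1 + 0.32·h(Dormant) + 0.28·0 + 0.24·h(Casual)
Solving: h(Dormant) = 0.5066, h(Casual) = 0.4238.
Starting from Casual, the probability is 0.4238.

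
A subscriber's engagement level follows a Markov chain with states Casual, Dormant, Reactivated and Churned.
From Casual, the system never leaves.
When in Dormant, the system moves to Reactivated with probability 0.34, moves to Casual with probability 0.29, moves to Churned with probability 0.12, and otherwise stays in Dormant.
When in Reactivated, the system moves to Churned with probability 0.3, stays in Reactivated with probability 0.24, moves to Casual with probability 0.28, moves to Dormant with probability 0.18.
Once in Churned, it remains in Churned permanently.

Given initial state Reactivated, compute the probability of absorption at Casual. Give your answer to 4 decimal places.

Let h(s) be the probability of absorption at Casual starting from transient state s. Then h(Casual) = 1 and h(Churned) = 0. By first-step analysis:
h(Dormant) = 0.29·1 + 0.25·h(Dormant) + 0.34·h(Reactivated) + 0.12·0
h(Reactivated) = 0.28·1 + 0.18·h(Dormant) + 0.24·h(Reactivated) + 0.3·0
Solving: h(Dormant) = 0.6203, h(Reactivated) = 0.5153.
Starting from Reactivated, the probability is 0.5153.

0.5153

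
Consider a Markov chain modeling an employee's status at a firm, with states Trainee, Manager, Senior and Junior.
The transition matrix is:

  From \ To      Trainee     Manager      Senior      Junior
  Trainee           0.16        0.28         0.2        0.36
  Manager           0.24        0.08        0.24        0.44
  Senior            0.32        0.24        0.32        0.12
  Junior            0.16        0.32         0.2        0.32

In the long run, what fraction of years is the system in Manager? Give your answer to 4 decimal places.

Let the stationary distribution be π with π = πP and π_1 + π_2 + π_3 + π_4 = 1.
π_1 = 0.16·π_1 + 0.24·π_2 + 0.32·π_3 + 0.16·π_4
π_2 = 0.28·π_1 + 0.08·π_2 + 0.24·π_3 + 0.32·π_4
π_3 = 0.2·π_1 + 0.24·π_2 + 0.32·π_3 + 0.2·π_4
Solving with the normalization constraint gives π = (0.2169, 0.2357, 0.2380, 0.3094).
So the stationary probability of Manager is 0.2357.

0.2357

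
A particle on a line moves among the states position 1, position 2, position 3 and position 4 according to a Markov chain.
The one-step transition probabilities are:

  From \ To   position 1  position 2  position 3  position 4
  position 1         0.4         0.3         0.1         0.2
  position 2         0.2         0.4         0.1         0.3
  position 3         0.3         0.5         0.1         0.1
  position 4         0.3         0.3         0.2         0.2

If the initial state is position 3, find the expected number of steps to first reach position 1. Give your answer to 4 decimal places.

Let t(s) be the expected number of steps to first reach position 1 from state s, with t(position 1) = 0. Conditioning on the first step:
t(position 2) = 1 + 0.4·t(position 2) + 0.1·t(position 3) + 0.3·t(position 4)
t(position 3) = 1 + 0.5·t(position 2) + 0.1·t(position 3) + 0.1·t(position 4)
t(position 4) = 1 + 0.3·t(position 2) + 0.2·t(position 3) + 0.2·t(position 4)
Solving: t(position 2) = 4.2105, t(position 3) = 3.8722, t(position 4) = 3.7970.
Expected steps from position 3 to position 1: 3.8722.

3.8722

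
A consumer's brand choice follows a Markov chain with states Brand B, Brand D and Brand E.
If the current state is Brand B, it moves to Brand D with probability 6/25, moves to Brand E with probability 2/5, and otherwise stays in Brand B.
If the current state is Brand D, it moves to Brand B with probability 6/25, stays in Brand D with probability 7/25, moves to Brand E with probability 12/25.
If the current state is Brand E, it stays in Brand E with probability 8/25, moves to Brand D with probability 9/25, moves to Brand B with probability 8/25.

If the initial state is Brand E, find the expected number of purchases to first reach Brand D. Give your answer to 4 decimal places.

3.1250

Let t(s) be the expected number of purchases to first reach Brand D from state s, with t(Brand D) = 0. Conditioning on the first purchase:
t(Brand B) = 1 + 0.36·t(Brand B) + 0.4·t(Brand E)
t(Brand E) = 1 + 0.32·t(Brand B) + 0.32·t(Brand E)
Solving: t(Brand B) = 3.5156, t(Brand E) = 3.1250.
Expected purchases from Brand E to Brand D: 3.1250.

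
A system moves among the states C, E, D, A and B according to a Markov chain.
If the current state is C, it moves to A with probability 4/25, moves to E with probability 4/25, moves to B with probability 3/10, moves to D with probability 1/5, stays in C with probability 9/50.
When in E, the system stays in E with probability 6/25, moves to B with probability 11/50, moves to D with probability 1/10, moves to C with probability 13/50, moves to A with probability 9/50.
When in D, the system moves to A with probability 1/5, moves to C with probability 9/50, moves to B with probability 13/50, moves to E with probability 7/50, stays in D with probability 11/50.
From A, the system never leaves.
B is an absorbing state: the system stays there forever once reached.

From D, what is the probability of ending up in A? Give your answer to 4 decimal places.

Let h(s) be the probability of absorption at A starting from transient state s. Then h(A) = 1 and h(B) = 0. By first-step analysis:
h(C) = 0.18·h(C) + 0.16·h(E) + 0.2·h(D) + 0.16·1 + 0.3·0
h(E) = 0.26·h(C) + 0.24·h(E) + 0.1·h(D) + 0.18·1 + 0.22·0
h(D) = 0.18·h(C) + 0.14·h(E) + 0.22·h(D) + 0.2·1 + 0.26·0
Solving: h(C) = 0.3799, h(E) = 0.4220, h(D) = 0.4198.
Starting from D, the probability is 0.4198.

0.4198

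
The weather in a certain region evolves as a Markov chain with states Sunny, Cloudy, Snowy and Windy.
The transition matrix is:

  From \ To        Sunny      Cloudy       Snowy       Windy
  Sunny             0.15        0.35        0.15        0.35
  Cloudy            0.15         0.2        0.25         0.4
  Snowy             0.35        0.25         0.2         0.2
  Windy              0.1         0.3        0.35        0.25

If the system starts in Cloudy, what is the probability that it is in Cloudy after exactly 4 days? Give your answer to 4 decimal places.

0.2702

Propagate the distribution vector 4 days from Cloudy.
After 0 days: (0.0000, 1.0000, 0.0000, 0.0000)
After 1 day: (0.1500, 0.2000, 0.2500, 0.4000)
After 2 days: (0.1800, 0.2750, 0.2625, 0.2825)
After 3 days: (0.1884, 0.2684, 0.2471, 0.2961)
After 4 days: (0.1846, 0.2702, 0.2484, 0.2967)
P(in Cloudy after 4 days) = 0.2702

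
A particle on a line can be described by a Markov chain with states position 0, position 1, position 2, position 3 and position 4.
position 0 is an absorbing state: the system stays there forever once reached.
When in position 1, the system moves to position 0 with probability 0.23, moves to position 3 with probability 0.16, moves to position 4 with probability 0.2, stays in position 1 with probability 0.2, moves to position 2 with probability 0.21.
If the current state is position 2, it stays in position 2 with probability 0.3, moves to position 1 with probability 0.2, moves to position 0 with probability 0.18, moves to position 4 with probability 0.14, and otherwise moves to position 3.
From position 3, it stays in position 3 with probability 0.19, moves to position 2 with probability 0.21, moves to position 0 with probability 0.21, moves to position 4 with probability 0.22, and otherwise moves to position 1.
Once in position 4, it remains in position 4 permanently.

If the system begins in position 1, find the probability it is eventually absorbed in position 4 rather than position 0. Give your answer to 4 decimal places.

0.4685

Let h(s) be the probability of absorption at position 4 starting from transient state s. Then h(position 4) = 1 and h(position 0) = 0. By first-step analysis:
h(position 1) = 0.23·0 + 0.2·h(position 1) + 0.21·h(position 2) + 0.16·h(position 3) + 0.2·1
h(position 2) = 0.18·0 + 0.2·h(position 1) + 0.3·h(position 2) + 0.18·h(position 3) + 0.14·1
h(position 3) = 0.21·0 + 0.17·h(position 1) + 0.21·h(position 2) + 0.19·h(position 3) + 0.22·1
Solving: h(position 1) = 0.4685, h(position 2) = 0.4596, h(position 3) = 0.4891.
Starting from position 1, the probability is 0.4685.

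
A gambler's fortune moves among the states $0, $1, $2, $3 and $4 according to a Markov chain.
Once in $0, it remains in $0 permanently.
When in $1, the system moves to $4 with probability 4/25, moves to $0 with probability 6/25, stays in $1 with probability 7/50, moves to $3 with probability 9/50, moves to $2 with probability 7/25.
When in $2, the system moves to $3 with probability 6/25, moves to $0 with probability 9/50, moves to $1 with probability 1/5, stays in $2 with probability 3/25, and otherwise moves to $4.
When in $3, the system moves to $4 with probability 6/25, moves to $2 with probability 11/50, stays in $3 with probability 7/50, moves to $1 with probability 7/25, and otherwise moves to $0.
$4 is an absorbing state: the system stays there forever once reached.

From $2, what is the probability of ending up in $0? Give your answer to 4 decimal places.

0.4331

Let h(s) be the probability of absorption at $0 starting from transient state s. Then h($0) = 1 and h($4) = 0. By first-step analysis:
h($1) = 0.24·1 + 0.14·h($1) + 0.28·h($2) + 0.18·h($3) + 0.16·0
h($2) = 0.18·1 + 0.2·h($1) + 0.12·h($2) + 0.24·h($3) + 0.26·0
h($3) = 0.12·1 + 0.28·h($1) + 0.22·h($2) + 0.14·h($3) + 0.24·0
Solving: h($1) = 0.5070, h($2) = 0.4331, h($3) = 0.4154.
Starting from $2, the probability is 0.4331.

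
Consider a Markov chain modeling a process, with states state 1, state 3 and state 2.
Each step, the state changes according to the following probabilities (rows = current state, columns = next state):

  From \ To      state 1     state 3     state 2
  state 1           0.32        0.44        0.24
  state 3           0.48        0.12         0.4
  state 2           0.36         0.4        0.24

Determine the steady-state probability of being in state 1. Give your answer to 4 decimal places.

Let the stationary distribution be π with π = πP and π_1 + π_2 + π_3 = 1.
π_1 = 0.32·π_1 + 0.48·π_2 + 0.36·π_3
π_2 = 0.44·π_1 + 0.12·π_2 + 0.4·π_3
Solving with the normalization constraint gives π = (0.3836, 0.3245, 0.2919).
So the stationary probability of state 1 is 0.3836.

0.3836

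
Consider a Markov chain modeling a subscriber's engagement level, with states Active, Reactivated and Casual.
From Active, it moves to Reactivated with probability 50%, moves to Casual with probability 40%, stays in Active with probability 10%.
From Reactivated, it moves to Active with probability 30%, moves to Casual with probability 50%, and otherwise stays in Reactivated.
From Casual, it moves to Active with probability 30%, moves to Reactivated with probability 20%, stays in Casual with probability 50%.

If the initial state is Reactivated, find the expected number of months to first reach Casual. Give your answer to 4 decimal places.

Let t(s) be the expected number of months to first reach Casual from state s, with t(Casual) = 0. Conditioning on the first month:
t(Active) = 1 + 0.1·t(Active) + 0.5·t(Reactivated)
t(Reactivated) = 1 + 0.3·t(Active) + 0.2·t(Reactivated)
Solving: t(Active) = 2.2807, t(Reactivated) = 2.1053.
Expected months from Reactivated to Casual: 2.1053.

2.1053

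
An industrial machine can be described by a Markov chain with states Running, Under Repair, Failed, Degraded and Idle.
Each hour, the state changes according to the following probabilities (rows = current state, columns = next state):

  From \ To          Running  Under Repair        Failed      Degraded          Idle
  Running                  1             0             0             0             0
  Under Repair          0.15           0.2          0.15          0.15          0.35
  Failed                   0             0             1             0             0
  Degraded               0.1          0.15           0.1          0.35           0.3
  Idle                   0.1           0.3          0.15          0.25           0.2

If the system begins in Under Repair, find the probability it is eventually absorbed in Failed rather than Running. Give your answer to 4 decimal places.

0.5280

Let h(s) be the probability of absorption at Failed starting from transient state s. Then h(Failed) = 1 and h(Running) = 0. By first-step analysis:
h(Under Repair) = 0.15·0 + 0.2·h(Under Repair) + 0.15·1 + 0.15·h(Degraded) + 0.35·h(Idle)
h(Degraded) = 0.1·0 + 0.15·h(Under Repair) + 0.1·1 + 0.35·h(Degraded) + 0.3·h(Idle)
h(Idle) = 0.1·0 + 0.3·h(Under Repair) + 0.15·1 + 0.25·h(Degraded) + 0.2·h(Idle)
Solving: h(Under Repair) = 0.5280, h(Degraded) = 0.5301, h(Idle) = 0.5512.
Starting from Under Repair, the probability is 0.5280.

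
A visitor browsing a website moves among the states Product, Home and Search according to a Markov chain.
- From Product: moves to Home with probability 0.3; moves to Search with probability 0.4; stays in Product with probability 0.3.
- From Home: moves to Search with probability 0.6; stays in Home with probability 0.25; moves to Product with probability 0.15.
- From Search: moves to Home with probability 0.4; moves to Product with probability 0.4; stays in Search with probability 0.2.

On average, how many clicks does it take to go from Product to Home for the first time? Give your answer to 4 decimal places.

3.0000

Let t(s) be the expected number of clicks to first reach Home from state s, with t(Home) = 0. Conditioning on the first click:
t(Product) = 1 + 0.3·t(Product) + 0.4·t(Search)
t(Search) = 1 + 0.4·t(Product) + 0.2·t(Search)
Solving: t(Product) = 3.0000, t(Search) = 2.7500.
Expected clicks from Product to Home: 3.0000.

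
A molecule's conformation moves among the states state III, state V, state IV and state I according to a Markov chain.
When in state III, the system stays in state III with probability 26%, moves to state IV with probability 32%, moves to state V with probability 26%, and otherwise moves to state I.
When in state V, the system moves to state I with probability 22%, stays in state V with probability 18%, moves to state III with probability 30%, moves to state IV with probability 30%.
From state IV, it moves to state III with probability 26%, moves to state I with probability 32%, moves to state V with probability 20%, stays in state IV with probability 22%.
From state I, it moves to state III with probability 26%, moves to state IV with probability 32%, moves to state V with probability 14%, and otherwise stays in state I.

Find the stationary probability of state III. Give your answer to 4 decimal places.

Let the stationary distribution be π with π = πP and π_1 + π_2 + π_3 + π_4 = 1.
π_1 = 0.26·π_1 + 0.3·π_2 + 0.26·π_3 + 0.26·π_4
π_2 = 0.26·π_1 + 0.18·π_2 + 0.2·π_3 + 0.14·π_4
π_3 = 0.32·π_1 + 0.3·π_2 + 0.22·π_3 + 0.32·π_4
Solving with the normalization constraint gives π = (0.2679, 0.1973, 0.2873, 0.2475).
So the stationary probability of state III is 0.2679.

0.2679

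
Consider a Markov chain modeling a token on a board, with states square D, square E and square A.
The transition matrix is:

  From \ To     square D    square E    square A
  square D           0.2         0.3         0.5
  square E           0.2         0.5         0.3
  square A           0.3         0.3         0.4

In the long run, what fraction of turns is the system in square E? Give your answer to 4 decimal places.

Let the stationary distribution be π with π = πP and π_1 + π_2 + π_3 = 1.
π_1 = 0.2·π_1 + 0.2·π_2 + 0.3·π_3
π_2 = 0.3·π_1 + 0.5·π_2 + 0.3·π_3
Solving with the normalization constraint gives π = (0.2386, 0.3750, 0.3864).
So the stationary probability of square E is 0.3750.

0.3750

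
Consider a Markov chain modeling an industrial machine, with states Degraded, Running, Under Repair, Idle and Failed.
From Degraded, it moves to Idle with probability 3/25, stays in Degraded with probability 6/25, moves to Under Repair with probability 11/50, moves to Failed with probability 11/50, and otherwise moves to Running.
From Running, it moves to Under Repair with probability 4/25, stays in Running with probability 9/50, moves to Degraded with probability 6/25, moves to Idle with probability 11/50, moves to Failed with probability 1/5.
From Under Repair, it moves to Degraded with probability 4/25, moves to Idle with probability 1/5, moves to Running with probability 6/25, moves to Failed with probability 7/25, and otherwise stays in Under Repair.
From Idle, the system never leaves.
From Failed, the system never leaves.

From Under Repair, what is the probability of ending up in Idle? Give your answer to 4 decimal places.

Let h(s) be the probability of absorption at Idle starting from transient state s. Then h(Idle) = 1 and h(Failed) = 0. By first-step analysis:
h(Degraded) = 0.24·h(Degraded) + 0.2·h(Running) + 0.22·h(Under Repair) + 0.12·1 + 0.22·0
h(Running) = 0.24·h(Degraded) + 0.18·h(Running) + 0.16·h(Under Repair) + 0.22·1 + 0.2·0
h(Under Repair) = 0.16·h(Degraded) + 0.24·h(Running) + 0.12·h(Under Repair) + 0.2·1 + 0.28·0
Solving: h(Degraded) = 0.4062, h(Running) = 0.4710, h(Under Repair) = 0.4296.
Starting from Under Repair, the probability is 0.4296.

0.4296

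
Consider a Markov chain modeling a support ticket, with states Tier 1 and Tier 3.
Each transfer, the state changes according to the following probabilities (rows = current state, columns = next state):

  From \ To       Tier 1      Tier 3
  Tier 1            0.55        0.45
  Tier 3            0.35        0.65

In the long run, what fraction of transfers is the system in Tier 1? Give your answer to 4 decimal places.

Let the stationary distribution be π with π = πP and π_1 + π_2 = 1.
π_1 = 0.55·π_1 + 0.35·π_2
Solving with the normalization constraint gives π = (0.4375, 0.5625).
So the stationary probability of Tier 1 is 0.4375.

0.4375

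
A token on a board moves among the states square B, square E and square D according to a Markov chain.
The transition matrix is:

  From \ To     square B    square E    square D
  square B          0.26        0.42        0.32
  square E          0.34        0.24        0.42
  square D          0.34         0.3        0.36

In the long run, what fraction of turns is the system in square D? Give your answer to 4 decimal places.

0.3665

Let the stationary distribution be π with π = πP and π_1 + π_2 + π_3 = 1.
π_1 = 0.26·π_1 + 0.34·π_2 + 0.34·π_3
π_2 = 0.42·π_1 + 0.24·π_2 + 0.3·π_3
Solving with the normalization constraint gives π = (0.3148, 0.3187, 0.3665).
So the stationary probability of square D is 0.3665.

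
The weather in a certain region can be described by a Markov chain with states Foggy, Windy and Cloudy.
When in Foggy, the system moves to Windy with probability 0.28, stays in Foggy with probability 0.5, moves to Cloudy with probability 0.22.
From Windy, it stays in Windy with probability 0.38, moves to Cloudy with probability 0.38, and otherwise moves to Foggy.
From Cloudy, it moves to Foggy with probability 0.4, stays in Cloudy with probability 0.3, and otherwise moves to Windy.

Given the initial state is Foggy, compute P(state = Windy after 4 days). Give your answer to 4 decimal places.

0.3175

Propagate the distribution vector 4 days from Foggy.
After 0 days: (1.0000, 0.0000, 0.0000)
After 1 day: (0.5000, 0.2800, 0.2200)
After 2 days: (0.4052, 0.3124, 0.2824)
After 3 days: (0.3905, 0.3169, 0.2926)
After 4 days: (0.3884, 0.3175, 0.2941)
P(in Windy after 4 days) = 0.3175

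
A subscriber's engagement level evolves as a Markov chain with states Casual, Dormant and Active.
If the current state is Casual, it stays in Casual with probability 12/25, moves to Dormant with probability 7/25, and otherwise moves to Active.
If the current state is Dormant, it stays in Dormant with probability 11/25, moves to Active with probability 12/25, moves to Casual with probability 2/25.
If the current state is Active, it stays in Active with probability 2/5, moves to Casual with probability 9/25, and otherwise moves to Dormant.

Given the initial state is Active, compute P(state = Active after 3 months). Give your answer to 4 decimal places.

0.3704

Propagate the distribution vector 3 months from Active.
After 0 months: (0.0000, 0.0000, 1.0000)
After 1 month: (0.3600, 0.2400, 0.4000)
After 2 months: (0.3360, 0.3024, 0.3616)
After 3 months: (0.3156, 0.3139, 0.3704)
P(in Active after 3 months) = 0.3704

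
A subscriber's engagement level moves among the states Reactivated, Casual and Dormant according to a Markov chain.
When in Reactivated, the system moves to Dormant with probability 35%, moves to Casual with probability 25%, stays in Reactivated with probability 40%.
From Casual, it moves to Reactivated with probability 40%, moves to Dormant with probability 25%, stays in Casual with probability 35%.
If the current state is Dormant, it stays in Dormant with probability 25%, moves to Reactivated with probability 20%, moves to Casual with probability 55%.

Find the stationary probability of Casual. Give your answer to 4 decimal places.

Let the stationary distribution be π with π = πP and π_1 + π_2 + π_3 = 1.
π_1 = 0.4·π_1 + 0.4·π_2 + 0.2·π_3
π_2 = 0.25·π_1 + 0.35·π_2 + 0.55·π_3
Solving with the normalization constraint gives π = (0.3431, 0.3725, 0.2843).
So the stationary probability of Casual is 0.3725.

0.3725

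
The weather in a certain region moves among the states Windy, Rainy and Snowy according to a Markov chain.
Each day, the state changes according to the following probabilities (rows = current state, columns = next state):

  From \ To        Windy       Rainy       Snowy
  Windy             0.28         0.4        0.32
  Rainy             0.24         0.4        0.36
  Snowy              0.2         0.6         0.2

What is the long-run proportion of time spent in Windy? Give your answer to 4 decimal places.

Let the stationary distribution be π with π = πP and π_1 + π_2 + π_3 = 1.
π_1 = 0.28·π_1 + 0.24·π_2 + 0.2·π_3
π_2 = 0.4·π_1 + 0.4·π_2 + 0.6·π_3
Solving with the normalization constraint gives π = (0.2374, 0.4604, 0.3022).
So the stationary probability of Windy is 0.2374.

0.2374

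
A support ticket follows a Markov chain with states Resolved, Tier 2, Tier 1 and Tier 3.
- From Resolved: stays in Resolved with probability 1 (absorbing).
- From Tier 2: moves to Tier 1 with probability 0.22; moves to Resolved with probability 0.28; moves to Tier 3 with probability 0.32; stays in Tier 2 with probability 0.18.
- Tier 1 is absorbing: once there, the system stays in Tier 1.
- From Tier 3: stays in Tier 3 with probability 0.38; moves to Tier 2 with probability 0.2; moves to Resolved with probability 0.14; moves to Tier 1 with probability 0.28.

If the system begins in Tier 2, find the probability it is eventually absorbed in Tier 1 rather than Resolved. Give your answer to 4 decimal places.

Let h(s) be the probability of absorption at Tier 1 starting from transient state s. Then h(Tier 1) = 1 and h(Resolved) = 0. By first-step analysis:
h(Tier 2) = 0.28·0 + 0.18·h(Tier 2) + 0.22·1 + 0.32·h(Tier 3)
h(Tier 3) = 0.14·0 + 0.2·h(Tier 2) + 0.28·1 + 0.38·h(Tier 3)
Solving: h(Tier 2) = 0.5086, h(Tier 3) = 0.6157.
Starting from Tier 2, the probability is 0.5086.

0.5086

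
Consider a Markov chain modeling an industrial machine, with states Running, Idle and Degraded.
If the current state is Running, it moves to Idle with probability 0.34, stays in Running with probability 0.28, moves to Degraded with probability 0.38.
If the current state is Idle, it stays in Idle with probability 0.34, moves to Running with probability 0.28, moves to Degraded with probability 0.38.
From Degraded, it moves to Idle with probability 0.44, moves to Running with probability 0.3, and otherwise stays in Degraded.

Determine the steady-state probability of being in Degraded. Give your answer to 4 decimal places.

0.3393

Let the stationary distribution be π with π = πP and π_1 + π_2 + π_3 = 1.
π_1 = 0.28·π_1 + 0.28·π_2 + 0.3·π_3
π_2 = 0.34·π_1 + 0.34·π_2 + 0.44·π_3
Solving with the normalization constraint gives π = (0.2868, 0.3739, 0.3393).
So the stationary probability of Degraded is 0.3393.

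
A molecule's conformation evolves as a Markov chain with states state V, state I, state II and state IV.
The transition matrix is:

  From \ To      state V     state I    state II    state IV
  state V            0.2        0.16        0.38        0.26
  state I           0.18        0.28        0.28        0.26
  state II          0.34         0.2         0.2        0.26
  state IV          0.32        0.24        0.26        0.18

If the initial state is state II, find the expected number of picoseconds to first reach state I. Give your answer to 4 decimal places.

5.0539

Let t(s) be the expected number of picoseconds to first reach state I from state s, with t(state I) = 0. Conditioning on the first picosecond:
t(state V) = 1 + 0.2·t(state V) + 0.38·t(state II) + 0.26·t(state IV)
t(state II) = 1 + 0.34·t(state V) + 0.2·t(state II) + 0.26·t(state IV)
t(state IV) = 1 + 0.32·t(state V) + 0.26·t(state II) + 0.18·t(state IV)
Solving: t(state V) = 5.2312, t(state II) = 5.0539, t(state IV) = 4.8634.
Expected picoseconds from state II to state I: 5.0539.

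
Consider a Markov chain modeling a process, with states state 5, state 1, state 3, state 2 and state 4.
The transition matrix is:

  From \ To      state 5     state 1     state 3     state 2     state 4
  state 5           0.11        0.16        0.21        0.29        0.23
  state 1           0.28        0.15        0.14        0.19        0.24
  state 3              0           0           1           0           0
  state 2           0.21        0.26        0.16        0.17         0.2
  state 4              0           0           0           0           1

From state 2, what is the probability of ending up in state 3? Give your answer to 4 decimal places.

Let h(s) be the probability of absorption at state 3 starting from transient state s. Then h(state 3) = 1 and h(state 4) = 0. By first-step analysis:
h(state 5) = 0.11·h(state 5) + 0.16·h(state 1) + 0.21·1 + 0.29·h(state 2) + 0.23·0
h(state 1) = 0.28·h(state 5) + 0.15·h(state 1) + 0.14·1 + 0.19·h(state 2) + 0.24·0
h(state 2) = 0.21·h(state 5) + 0.26·h(state 1) + 0.16·1 + 0.17·h(state 2) + 0.2·0
Solving: h(state 5) = 0.4519, h(state 1) = 0.4110, h(state 2) = 0.4358.
Starting from state 2, the probability is 0.4358.

0.4358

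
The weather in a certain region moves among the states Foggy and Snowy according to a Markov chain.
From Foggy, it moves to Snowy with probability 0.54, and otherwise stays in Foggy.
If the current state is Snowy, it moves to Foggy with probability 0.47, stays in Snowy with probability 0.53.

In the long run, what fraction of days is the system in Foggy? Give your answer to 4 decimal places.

0.4653

Let the stationary distribution be π with π = πP and π_1 + π_2 = 1.
π_1 = 0.46·π_1 + 0.47·π_2
Solving with the normalization constraint gives π = (0.4653, 0.5347).
So the stationary probability of Foggy is 0.4653.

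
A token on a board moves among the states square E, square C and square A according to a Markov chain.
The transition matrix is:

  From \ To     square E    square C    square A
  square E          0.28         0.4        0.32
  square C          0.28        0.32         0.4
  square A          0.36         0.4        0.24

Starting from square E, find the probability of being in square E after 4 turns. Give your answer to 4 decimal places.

0.3059

Propagate the distribution vector 4 turns from square E.
After 0 turns: (1.0000, 0.0000, 0.0000)
After 1 turn: (0.2800, 0.4000, 0.3200)
After 2 turns: (0.3056, 0.3680, 0.3264)
After 3 turns: (0.3061, 0.3706, 0.3233)
After 4 turns: (0.3059, 0.3704, 0.3238)
P(in square E after 4 turns) = 0.3059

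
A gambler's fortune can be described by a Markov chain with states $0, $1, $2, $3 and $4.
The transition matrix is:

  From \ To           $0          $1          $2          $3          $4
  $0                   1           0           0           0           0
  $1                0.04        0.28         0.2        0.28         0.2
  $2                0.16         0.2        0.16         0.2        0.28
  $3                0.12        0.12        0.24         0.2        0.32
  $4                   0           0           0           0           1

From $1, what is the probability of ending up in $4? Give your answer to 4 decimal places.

Let h(s) be the probability of absorption at $4 starting from transient state s. Then h($4) = 1 and h($0) = 0. By first-step analysis:
h($1) = 0.04·0 + 0.28·h($1) + 0.2·h($2) + 0.28·h($3) + 0.2·1
h($2) = 0.16·0 + 0.2·h($1) + 0.16·h($2) + 0.2·h($3) + 0.28·1
h($3) = 0.12·0 + 0.12·h($1) + 0.24·h($2) + 0.2·h($3) + 0.32·1
Solving: h($1) = 0.7456, h($2) = 0.6814, h($3) = 0.7163.
Starting from $1, the probability is 0.7456.

0.7456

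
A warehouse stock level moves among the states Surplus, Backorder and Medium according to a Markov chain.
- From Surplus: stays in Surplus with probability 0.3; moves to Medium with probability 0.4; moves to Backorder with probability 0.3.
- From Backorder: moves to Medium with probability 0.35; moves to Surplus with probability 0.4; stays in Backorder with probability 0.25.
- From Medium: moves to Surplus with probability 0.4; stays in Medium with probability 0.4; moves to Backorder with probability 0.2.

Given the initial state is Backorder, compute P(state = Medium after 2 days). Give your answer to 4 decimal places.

Sum over the intermediate state after 1 day:
P = P(Backorder→Surplus)·P(Surplus→Medium) + P(Backorder→Backorder)·P(Backorder→Medium) + P(Backorder→Medium)·P(Medium→Medium)
  = 0.4×0.4 + 0.25×0.35 + 0.35×0.4
  = 0.1600 + 0.0875 + 0.1400 = 0.3875

0.3875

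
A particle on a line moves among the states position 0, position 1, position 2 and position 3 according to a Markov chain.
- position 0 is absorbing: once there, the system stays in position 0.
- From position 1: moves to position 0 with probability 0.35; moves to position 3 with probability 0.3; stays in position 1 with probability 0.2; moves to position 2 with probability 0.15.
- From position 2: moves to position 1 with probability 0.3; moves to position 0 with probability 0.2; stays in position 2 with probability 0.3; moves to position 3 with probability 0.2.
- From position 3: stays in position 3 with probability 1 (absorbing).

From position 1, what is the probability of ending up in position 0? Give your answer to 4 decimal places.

Let h(s) be the probability of absorption at position 0 starting from transient state s. Then h(position 0) = 1 and h(position 3) = 0. By first-step analysis:
h(position 1) = 0.35·1 + 0.2·h(position 1) + 0.15·h(position 2) + 0.3·0
h(position 2) = 0.2·1 + 0.3·h(position 1) + 0.3·h(position 2) + 0.2·0
Solving: h(position 1) = 0.5340, h(position 2) = 0.5146.
Starting from position 1, the probability is 0.5340.

0.5340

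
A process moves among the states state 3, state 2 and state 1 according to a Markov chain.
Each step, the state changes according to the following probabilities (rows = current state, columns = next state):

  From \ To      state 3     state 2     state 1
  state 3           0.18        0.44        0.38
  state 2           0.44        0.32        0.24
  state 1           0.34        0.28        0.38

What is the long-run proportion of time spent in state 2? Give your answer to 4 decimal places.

0.3455

Let the stationary distribution be π with π = πP and π_1 + π_2 + π_3 = 1.
π_1 = 0.18·π_1 + 0.44·π_2 + 0.34·π_3
π_2 = 0.44·π_1 + 0.32·π_2 + 0.28·π_3
Solving with the normalization constraint gives π = (0.3229, 0.3455, 0.3316).
So the stationary probability of state 2 is 0.3455.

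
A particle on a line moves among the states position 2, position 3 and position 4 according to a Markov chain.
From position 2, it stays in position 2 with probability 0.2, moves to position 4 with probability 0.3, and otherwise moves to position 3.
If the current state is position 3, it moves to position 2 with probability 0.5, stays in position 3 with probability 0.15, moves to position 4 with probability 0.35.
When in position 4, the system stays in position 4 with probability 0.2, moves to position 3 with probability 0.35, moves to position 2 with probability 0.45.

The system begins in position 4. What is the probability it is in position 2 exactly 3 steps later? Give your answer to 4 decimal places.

0.3786

Propagate the distribution vector 3 steps from position 4.
After 0 steps: (0.0000, 0.0000, 1.0000)
After 1 step: (0.4500, 0.3500, 0.2000)
After 2 steps: (0.3550, 0.3475, 0.2975)
After 3 steps: (0.3786, 0.3338, 0.2876)
P(in position 2 after 3 steps) = 0.3786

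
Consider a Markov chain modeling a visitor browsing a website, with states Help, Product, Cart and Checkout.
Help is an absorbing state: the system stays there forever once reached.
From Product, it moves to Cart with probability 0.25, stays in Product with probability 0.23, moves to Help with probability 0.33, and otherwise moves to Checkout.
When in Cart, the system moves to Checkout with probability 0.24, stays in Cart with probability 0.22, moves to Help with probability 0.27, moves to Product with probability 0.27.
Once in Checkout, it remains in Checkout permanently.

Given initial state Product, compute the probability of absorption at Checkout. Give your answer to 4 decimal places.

Let h(s) be the probability of absorption at Checkout starting from transient state s. Then h(Checkout) = 1 and h(Help) = 0. By first-step analysis:
h(Product) = 0.33·0 + 0.23·h(Product) + 0.25·h(Cart) + 0.19·1
h(Cart) = 0.27·0 + 0.27·h(Product) + 0.22·h(Cart) + 0.24·1
Solving: h(Product) = 0.3905, h(Cart) = 0.4429.
Starting from Product, the probability is 0.3905.

0.3905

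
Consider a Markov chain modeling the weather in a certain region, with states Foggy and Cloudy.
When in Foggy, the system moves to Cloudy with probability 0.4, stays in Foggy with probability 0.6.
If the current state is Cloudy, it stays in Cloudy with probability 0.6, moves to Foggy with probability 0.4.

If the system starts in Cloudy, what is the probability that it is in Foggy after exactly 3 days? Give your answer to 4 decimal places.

Propagate the distribution vector 3 days from Cloudy.
After 0 days: (0.0000, 1.0000)
After 1 day: (0.4000, 0.6000)
After 2 days: (0.4800, 0.5200)
After 3 days: (0.4960, 0.5040)
P(in Foggy after 3 days) = 0.4960

0.4960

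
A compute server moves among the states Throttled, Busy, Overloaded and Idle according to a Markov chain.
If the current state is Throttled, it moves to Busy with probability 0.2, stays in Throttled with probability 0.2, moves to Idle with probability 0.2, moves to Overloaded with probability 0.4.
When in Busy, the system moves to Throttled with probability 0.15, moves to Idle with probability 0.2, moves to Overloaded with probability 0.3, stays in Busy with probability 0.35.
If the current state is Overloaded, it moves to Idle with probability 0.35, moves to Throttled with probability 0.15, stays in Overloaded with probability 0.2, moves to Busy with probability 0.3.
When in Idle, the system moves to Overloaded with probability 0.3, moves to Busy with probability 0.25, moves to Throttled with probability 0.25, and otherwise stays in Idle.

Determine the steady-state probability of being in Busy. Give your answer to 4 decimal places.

0.2837

Let the stationary distribution be π with π = πP and π_1 + π_2 + π_3 + π_4 = 1.
π_1 = 0.2·π_1 + 0.15·π_2 + 0.15·π_3 + 0.25·π_4
π_2 = 0.2·π_1 + 0.35·π_2 + 0.3·π_3 + 0.25·π_4
π_3 = 0.4·π_1 + 0.3·π_2 + 0.2·π_3 + 0.3·π_4
Solving with the normalization constraint gives π = (0.1835, 0.2837, 0.2894, 0.2434).
So the stationary probability of Busy is 0.2837.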